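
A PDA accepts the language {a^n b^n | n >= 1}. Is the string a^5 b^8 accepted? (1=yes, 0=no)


Language requires equal numbers of a's and b's
PDA pushes for each 'a', pops for each 'b'
Number of a's = 5
Number of b's = 8
5 != 8 -> Reject

0


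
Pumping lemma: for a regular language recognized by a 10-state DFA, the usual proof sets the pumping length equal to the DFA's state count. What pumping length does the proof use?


Pumping lemma for regular languages (standard proof):
Take p = |Q|, the number of DFA states.
Any string of length >= |Q| passes through |Q|+1 states while reading its first |Q| symbols,
so by pigeonhole some state repeats, giving the loop that can be pumped.
Here |Q| = 10
Therefore the proof uses p = 10

10


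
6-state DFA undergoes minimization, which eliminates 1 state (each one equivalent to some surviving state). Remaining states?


Original DFA: 6 states
Redundant states removed: 1
Minimized states = original - removed
= 6 - 1
= 5

5


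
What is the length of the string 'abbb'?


String: 'abbb'
Counting characters:
  'a' appears 1 time(s)
  'b' appears 3 time(s)
Total length = 1 + 3 = 4

4


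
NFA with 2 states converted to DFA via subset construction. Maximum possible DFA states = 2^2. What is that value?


NFA has 2 states
Subset construction: each DFA state = subset of NFA states
Maximum subsets = 2^2
2^2 = 4

4


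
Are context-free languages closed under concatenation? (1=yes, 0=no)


CFL closure properties:
  Closed under: union, concatenation, Kleene star
  NOT closed under: intersection, complement
Operation 'concatenation' is in closed list -> Yes (closed)

1


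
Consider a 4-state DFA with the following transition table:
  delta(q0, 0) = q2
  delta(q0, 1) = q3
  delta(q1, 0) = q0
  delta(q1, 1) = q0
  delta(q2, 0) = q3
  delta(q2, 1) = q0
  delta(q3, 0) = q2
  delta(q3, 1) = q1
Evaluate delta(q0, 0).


Looking up transition function:
delta(q0, 0) in the table
Row: q0, Column: 0
Result: q2

q2


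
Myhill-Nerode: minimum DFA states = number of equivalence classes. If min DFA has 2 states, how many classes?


Myhill-Nerode theorem:
Number of equivalence classes = number of states in minimal DFA
Minimal DFA states = 2
Therefore equivalence classes = 2

2


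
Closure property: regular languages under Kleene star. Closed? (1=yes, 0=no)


Regular languages are closed under:
- Union (DFA product construction)
- Intersection (DFA product construction)
- Complement (swap accept/reject states)
- Concatenation (NFA construction)
- Kleene star (NFA construction)
Kleene star is in this list
Therefore: closed

1


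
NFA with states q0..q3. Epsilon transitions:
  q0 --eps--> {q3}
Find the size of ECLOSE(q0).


Starting from q0
Initialize closure = {q0}
Follow epsilon from q0 -> add q3
Final closure: {q0, q3}
Size = 2

2


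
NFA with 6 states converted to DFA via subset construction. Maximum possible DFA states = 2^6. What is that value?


NFA has 6 states
Subset construction: each DFA state = subset of NFA states
Maximum subsets = 2^6
2^6 = 64

64


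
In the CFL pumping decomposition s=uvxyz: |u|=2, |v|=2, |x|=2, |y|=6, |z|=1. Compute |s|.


|s| = |u| + |v| + |x| + |y| + |z|
= 2 + 2 + 2 + 6 + 1
= 4 + 2 + 7
= 6 + 7
= 13

13


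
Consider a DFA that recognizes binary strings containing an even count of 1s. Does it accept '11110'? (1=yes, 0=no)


DFA has 2 states: q_even (start, accept=yes) and q_odd
Processing string '11110' character by character:
  Position 0: read '1', 1-count=1 -> q_odd
  Position 1: read '1', 1-count=2 -> q_even
  Position 2: read '1', 1-count=3 -> q_odd
  Position 3: read '1', 1-count=4 -> q_even
  Position 4: read '0', 1-count=4 -> q_even (no change)
Final state: q_even, total 1s = 4 (even); the DFA requires an even count -> accept

1


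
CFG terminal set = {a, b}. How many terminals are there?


Terminal symbols: a, b
Counting each: a (#1), b (#2)
Total = 2

2


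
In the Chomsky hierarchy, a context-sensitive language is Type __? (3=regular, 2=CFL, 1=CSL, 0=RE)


Chomsky hierarchy levels:
  Type 3: Regular (DFA/NFA/regex)
  Type 2: Context-free (PDA)
  Type 1: Context-sensitive
  Type 0: Recursively enumerable (TM)
'context-sensitive' corresponds to Type 1

1


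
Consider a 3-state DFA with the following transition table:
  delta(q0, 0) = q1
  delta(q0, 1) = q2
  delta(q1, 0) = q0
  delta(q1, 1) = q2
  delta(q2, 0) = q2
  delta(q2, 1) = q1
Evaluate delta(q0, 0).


Looking up transition function:
delta(q0, 0) in the table
Row: q0, Column: 0
Result: q1

q1


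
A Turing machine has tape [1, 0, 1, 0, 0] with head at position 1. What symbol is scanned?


Tape: [1, 0, 1, 0, 0]
Positions: 0 1 2 3 4
Values:    1 0 1 0 0
Head at position 1
tape[1] = 0

0


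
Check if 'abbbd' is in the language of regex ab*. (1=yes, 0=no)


Pattern: ab*
String: 'abbbd'
Pattern requires: exactly one 'a' followed by zero or more 'b's
First char is 'a' -> OK
Rest 'bbbd': all b's? No
Result: 0

0


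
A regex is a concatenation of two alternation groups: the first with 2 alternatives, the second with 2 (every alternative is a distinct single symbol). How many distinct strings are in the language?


First group: 2 alternatives
Second group: 2 alternatives
Concatenation: each choice from group 1 pairs with each from group 2
Total = 2 x 2 = 4

4


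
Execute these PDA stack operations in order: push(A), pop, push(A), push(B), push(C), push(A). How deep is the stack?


Tracing stack operations:
  push(A) -> stack = [A], depth=1
  pop -> removed A, stack = [], depth=0
  push(A) -> stack = [A], depth=1
  push(B) -> stack = [A,B], depth=2
  push(C) -> stack = [A,B,C], depth=3
  push(A) -> stack = [A,B,C,A], depth=4
Final depth = 4

4


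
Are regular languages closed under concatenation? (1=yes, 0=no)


Regular languages are closed under all standard operations:
- Union: Yes (product construction)
- Intersection: Yes (product construction)
- Complement: Yes (swap accept/reject)
- Concatenation: Yes (NFA construction)
Operation: concatenation -> Closed

1


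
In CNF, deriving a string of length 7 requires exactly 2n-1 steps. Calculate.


Chomsky Normal Form derivation:
String length n = 7
Each step either:
  - Splits a nonterminal into two (n-1 such steps)
  - Converts a nonterminal to terminal (n such steps)
Total = (n-1) + n = 2n - 1
= 2(7) - 1
= 14 - 1
= 13

13


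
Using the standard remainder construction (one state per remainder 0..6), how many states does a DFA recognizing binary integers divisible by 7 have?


Divisibility by 7 is tracked via the remainder mod 7: 0, 1, ..., 6
The construction assigns one state to each remainder
Number of remainders = 7

7


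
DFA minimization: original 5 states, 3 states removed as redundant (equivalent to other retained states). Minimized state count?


Original DFA: 5 states
Redundant states removed: 3
Minimized states = original - removed
= 5 - 3
= 2

2


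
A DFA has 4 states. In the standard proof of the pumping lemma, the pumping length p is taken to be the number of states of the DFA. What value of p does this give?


Pumping lemma for regular languages (standard proof):
Take p = |Q|, the number of DFA states.
Any string of length >= |Q| passes through |Q|+1 states while reading its first |Q| symbols,
so by pigeonhole some state repeats, giving the loop that can be pumped.
Here |Q| = 4
Therefore the proof uses p = 4

4


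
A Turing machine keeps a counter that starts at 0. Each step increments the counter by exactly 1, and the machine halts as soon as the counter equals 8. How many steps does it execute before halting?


Counter starts at 0. Counting sequence:
  Step 1: counter = 1
  Step 2: counter = 2
  Step 3: counter = 3
  Step 4: counter = 4
  Step 5: counter = 5
  Step 6: counter = 6
  Step 7: counter = 7
  Step 8: counter = 8
Counter reached 8 -> halt
Total steps = 8

8


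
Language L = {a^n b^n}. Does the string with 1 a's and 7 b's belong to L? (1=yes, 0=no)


Language requires equal numbers of a's and b's
PDA pushes for each 'a', pops for each 'b'
Number of a's = 1
Number of b's = 7
1 != 7 -> Reject

0


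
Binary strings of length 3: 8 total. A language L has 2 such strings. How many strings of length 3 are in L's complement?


Alphabet: {0,1}
String length: 3
Total strings of length 3 = 2^3 = 8
Strings in L = 2
Complement = total - |L|
= 8 - 2
= 6

6


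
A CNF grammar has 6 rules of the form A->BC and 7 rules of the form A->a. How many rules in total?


CNF allows two rule forms:
  A -> BC (binary): 6 rules
  A -> a (terminal): 7 rules
Total = 6 + 7 = 13

13


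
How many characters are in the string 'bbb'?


String: 'bbb'
Counting characters:
  'b' appears 3 time(s)
Total length = 0 + 3 = 3

3


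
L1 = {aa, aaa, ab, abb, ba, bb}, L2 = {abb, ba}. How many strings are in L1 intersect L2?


L1 = {aa, aaa, ab, abb, ba, bb}
L2 = {abb, ba}
Checking each string in L1 against L2:
  'aa': in L2? No
  'aaa': in L2? No
  'ab': in L2? No
  'abb': in L2? Yes
  'ba': in L2? Yes
  'bb': in L2? No
Intersection = {abb, ba}
|L1 ∩ L2| = 2

2


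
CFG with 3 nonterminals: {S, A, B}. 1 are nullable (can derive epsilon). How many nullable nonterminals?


Nonterminals: {S, A, B}
A nonterminal is nullable if it can derive epsilon
Counting nullable nonterminals: 1
Total nullable = 1

1


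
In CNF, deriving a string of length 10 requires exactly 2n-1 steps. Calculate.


Chomsky Normal Form derivation:
String length n = 10
Each step either:
  - Splits a nonterminal into two (n-1 such steps)
  - Converts a nonterminal to terminal (n such steps)
Total = (n-1) + n = 2n - 1
= 2(10) - 1
= 20 - 1
= 19

19


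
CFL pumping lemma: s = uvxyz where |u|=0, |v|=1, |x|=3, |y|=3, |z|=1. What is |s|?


|s| = |u| + |v| + |x| + |y| + |z|
= 0 + 1 + 3 + 3 + 1
= 1 + 3 + 4
= 4 + 4
= 8

8


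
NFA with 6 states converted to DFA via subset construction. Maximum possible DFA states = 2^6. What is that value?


NFA has 6 states
Subset construction: each DFA state = subset of NFA states
Maximum subsets = 2^6
2^6 = 64

64


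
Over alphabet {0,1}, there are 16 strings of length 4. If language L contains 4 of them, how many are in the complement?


Alphabet: {0,1}
String length: 4
Total strings of length 4 = 2^4 = 16
Strings in L = 4
Complement = total - |L|
= 16 - 4
= 12

12


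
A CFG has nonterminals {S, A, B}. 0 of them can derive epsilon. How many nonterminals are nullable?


Nonterminals: {S, A, B}
A nonterminal is nullable if it can derive epsilon
Counting nullable nonterminals: 0
Total nullable = 0

0


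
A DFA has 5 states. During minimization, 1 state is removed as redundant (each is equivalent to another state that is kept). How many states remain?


Original DFA: 5 states
Redundant states removed: 1
Minimized states = original - removed
= 5 - 1
= 4

4


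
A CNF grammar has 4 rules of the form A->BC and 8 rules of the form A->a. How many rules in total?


CNF allows two rule forms:
  A -> BC (binary): 4 rules
  A -> a (terminal): 8 rules
Total = 4 + 8 = 12

12


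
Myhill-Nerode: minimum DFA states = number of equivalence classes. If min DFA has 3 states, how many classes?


Myhill-Nerode theorem:
Number of equivalence classes = number of states in minimal DFA
Minimal DFA states = 3
Therefore equivalence classes = 3

3


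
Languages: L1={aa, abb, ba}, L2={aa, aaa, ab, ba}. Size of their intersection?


L1 = {aa, abb, ba}
L2 = {aa, aaa, ab, ba}
Checking each string in L1 against L2:
  'aa': in L2? Yes
  'abb': in L2? No
  'ba': in L2? Yes
Intersection = {aa, ba}
|L1 ∩ L2| = 2

2


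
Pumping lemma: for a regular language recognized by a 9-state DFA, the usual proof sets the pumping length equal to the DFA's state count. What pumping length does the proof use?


Pumping lemma for regular languages (standard proof):
Take p = |Q|, the number of DFA states.
Any string of length >= |Q| passes through |Q|+1 states while reading its first |Q| symbols,
so by pigeonhole some state repeats, giving the loop that can be pumped.
Here |Q| = 9
Therefore the proof uses p = 9

9


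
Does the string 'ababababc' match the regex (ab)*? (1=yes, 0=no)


Pattern: (ab)*
String: 'ababababc'
Pattern requires: zero or more repetitions of 'ab'
Length 9 is odd -> cannot be (ab)* -> no match
Result: 0

0


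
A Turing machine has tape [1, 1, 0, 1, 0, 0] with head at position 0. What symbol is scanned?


Tape: [1, 1, 0, 1, 0, 0]
Positions: 0 1 2 3 4 5
Values:    1 1 0 1 0 0
Head at position 0
tape[0] = 1

1


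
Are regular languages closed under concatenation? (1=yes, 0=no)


Regular languages are closed under all standard operations:
- Union: Yes (product construction)
- Intersection: Yes (product construction)
- Complement: Yes (swap accept/reject)
- Concatenation: Yes (NFA construction)
Operation: concatenation -> Closed

1


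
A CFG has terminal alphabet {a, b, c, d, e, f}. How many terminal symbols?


Terminal symbols: a, b, c, d, e, f
Counting each: a (#1), b (#2), c (#3), d (#4), e (#5), f (#6)
Total = 6

6


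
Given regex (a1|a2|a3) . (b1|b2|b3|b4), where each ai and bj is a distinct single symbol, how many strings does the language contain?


First group: 3 alternatives
Second group: 4 alternatives
Concatenation: each choice from group 1 pairs with each from group 2
Total = 3 x 4 = 12

12


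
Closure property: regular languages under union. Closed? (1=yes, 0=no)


Regular languages are closed under:
- Union (DFA product construction)
- Intersection (DFA product construction)
- Complement (swap accept/reject states)
- Concatenation (NFA construction)
- Kleene star (NFA construction)
union is in this list
Therefore: closed

1


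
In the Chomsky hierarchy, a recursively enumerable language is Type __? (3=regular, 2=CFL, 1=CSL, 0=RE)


Chomsky hierarchy levels:
  Type 3: Regular (DFA/NFA/regex)
  Type 2: Context-free (PDA)
  Type 1: Context-sensitive
  Type 0: Recursively enumerable (TM)
'recursively enumerable' corresponds to Type 0

0


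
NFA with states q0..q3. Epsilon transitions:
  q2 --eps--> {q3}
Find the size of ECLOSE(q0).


Starting from q0
Initialize closure = {q0}
q0 has no outgoing epsilon transitions -> nothing to add
Final closure: {q0}
Size = 1

1


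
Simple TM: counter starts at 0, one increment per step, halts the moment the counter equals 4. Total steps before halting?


Counter starts at 0. Counting sequence:
  Step 1: counter = 1
  Step 2: counter = 2
  Step 3: counter = 3
  Step 4: counter = 4
Counter reached 4 -> halt
Total steps = 4

4


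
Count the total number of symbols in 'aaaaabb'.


String: 'aaaaabb'
Counting characters:
  'a' appears 5 time(s)
  'b' appears 2 time(s)
Total length = 5 + 2 = 7

7


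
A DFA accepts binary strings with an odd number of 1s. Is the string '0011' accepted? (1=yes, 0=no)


DFA has 2 states: q_even (start, accept=no) and q_odd
Processing string '0011' character by character:
  Position 0: read '0', 1-count=0 -> q_even (no change)
  Position 1: read '0', 1-count=0 -> q_even (no change)
  Position 2: read '1', 1-count=1 -> q_odd
  Position 3: read '1', 1-count=2 -> q_even
Final state: q_even, total 1s = 2 (even); the DFA requires an odd count -> reject

0


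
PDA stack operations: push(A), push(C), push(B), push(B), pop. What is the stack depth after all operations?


Tracing stack operations:
  push(A) -> stack = [A], depth=1
  push(C) -> stack = [A,C], depth=2
  push(B) -> stack = [A,C,B], depth=3
  push(B) -> stack = [A,C,B,B], depth=4
  pop -> removed B, stack = [A,C,B], depth=3
Final depth = 3

3


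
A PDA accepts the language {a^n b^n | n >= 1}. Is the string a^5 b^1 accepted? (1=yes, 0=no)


Language requires equal numbers of a's and b's
PDA pushes for each 'a', pops for each 'b'
Number of a's = 5
Number of b's = 1
5 != 1 -> Reject

0


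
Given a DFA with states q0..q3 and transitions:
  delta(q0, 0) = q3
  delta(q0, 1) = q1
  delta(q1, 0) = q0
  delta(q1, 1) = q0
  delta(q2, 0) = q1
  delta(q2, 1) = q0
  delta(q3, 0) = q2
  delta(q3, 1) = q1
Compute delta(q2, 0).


Looking up transition function:
delta(q2, 0) in the table
Row: q2, Column: 0
Result: q1

q1


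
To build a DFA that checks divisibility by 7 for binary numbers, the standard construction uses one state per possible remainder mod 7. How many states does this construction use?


Divisibility by 7 is tracked via the remainder mod 7: 0, 1, ..., 6
The construction assigns one state to each remainder
Number of remainders = 7

7


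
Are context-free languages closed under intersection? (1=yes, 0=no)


CFL closure properties:
  Closed under: union, concatenation, Kleene star
  NOT closed under: intersection, complement
Operation 'intersection' is in not-closed list -> No (not closed)

0


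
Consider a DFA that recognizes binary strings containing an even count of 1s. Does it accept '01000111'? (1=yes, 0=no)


DFA has 2 states: q_even (start, accept=yes) and q_odd
Processing string '01000111' character by character:
  Position 0: read '0', 1-count=0 -> q_even (no change)
  Position 1: read '1', 1-count=1 -> q_odd
  Position 2: read '0', 1-count=1 -> q_odd (no change)
  Position 3: read '0', 1-count=1 -> q_odd (no change)
  Position 4: read '0', 1-count=1 -> q_odd (no change)
  Position 5: read '1', 1-count=2 -> q_even
  Position 6: read '1', 1-count=3 -> q_odd
  Position 7: read '1', 1-count=4 -> q_even
Final state: q_even, total 1s = 4 (even); the DFA requires an even count -> accept

1


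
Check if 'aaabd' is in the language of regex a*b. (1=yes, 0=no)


Pattern: a*b
String: 'aaabd'
Pattern requires: zero or more 'a's followed by exactly one 'b'
Found 3 leading 'a's
Remaining: 'bd'
Remaining is not 'b' -> no match
Result: 0

0


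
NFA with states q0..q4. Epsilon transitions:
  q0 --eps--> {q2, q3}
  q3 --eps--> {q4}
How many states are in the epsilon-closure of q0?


Starting from q0
Initialize closure = {q0}
Follow epsilon from q0 -> add q2
Follow epsilon from q0 -> add q3
Follow epsilon from q3 -> add q4
Final closure: {q0, q2, q3, q4}
Size = 4

4


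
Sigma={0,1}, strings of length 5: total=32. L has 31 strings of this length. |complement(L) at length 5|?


Alphabet: {0,1}
String length: 5
Total strings of length 5 = 2^5 = 32
Strings in L = 31
Complement = total - |L|
= 32 - 31
= 1

1


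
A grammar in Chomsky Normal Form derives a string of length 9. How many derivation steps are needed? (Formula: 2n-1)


Chomsky Normal Form derivation:
String length n = 9
Each step either:
  - Splits a nonterminal into two (n-1 such steps)
  - Converts a nonterminal to terminal (n such steps)
Total = (n-1) + n = 2n - 1
= 2(9) - 1
= 18 - 1
= 17

17


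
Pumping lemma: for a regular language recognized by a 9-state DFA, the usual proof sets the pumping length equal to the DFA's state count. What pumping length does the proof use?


Pumping lemma for regular languages (standard proof):
Take p = |Q|, the number of DFA states.
Any string of length >= |Q| passes through |Q|+1 states while reading its first |Q| symbols,
so by pigeonhole some state repeats, giving the loop that can be pumped.
Here |Q| = 9
Therefore the proof uses p = 9

9


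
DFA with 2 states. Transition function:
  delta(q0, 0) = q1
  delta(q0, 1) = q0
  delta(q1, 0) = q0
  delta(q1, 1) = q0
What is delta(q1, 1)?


Looking up transition function:
delta(q1, 1) in the table
Row: q1, Column: 1
Result: q0

q0


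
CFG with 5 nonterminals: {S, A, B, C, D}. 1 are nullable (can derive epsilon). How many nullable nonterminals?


Nonterminals: {S, A, B, C, D}
A nonterminal is nullable if it can derive epsilon
Counting nullable nonterminals: 1
Total nullable = 1

1


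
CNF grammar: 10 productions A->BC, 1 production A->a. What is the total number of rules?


CNF allows two rule forms:
  A -> BC (binary): 10 rules
  A -> a (terminal): 1 rule
Total = 10 + 1 = 11

11


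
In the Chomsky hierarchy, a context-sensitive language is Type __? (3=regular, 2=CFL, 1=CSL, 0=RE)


Chomsky hierarchy levels:
  Type 3: Regular (DFA/NFA/regex)
  Type 2: Context-free (PDA)
  Type 1: Context-sensitive
  Type 0: Recursively enumerable (TM)
'context-sensitive' corresponds to Type 1

1


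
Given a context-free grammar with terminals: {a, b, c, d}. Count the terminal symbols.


Terminal symbols: a, b, c, d
Counting each: a (#1), b (#2), c (#3), d (#4)
Total = 4

4


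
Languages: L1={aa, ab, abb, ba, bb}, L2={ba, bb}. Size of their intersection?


L1 = {aa, ab, abb, ba, bb}
L2 = {ba, bb}
Checking each string in L1 against L2:
  'aa': in L2? No
  'ab': in L2? No
  'abb': in L2? No
  'ba': in L2? Yes
  'bb': in L2? Yes
Intersection = {ba, bb}
|L1 ∩ L2| = 2

2


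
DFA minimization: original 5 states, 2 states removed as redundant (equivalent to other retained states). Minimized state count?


Original DFA: 5 states
Redundant states removed: 2
Minimized states = original - removed
= 5 - 2
= 3

3


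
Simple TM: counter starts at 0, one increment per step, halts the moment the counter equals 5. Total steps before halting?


Counter starts at 0. Counting sequence:
  Step 1: counter = 1
  Step 2: counter = 2
  Step 3: counter = 3
  Step 4: counter = 4
  Step 5: counter = 5
Counter reached 5 -> halt
Total steps = 5

5


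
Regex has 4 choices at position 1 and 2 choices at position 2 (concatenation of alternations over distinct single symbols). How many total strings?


First group: 4 alternatives
Second group: 2 alternatives
Concatenation: each choice from group 1 pairs with each from group 2
Total = 4 x 2 = 8

8


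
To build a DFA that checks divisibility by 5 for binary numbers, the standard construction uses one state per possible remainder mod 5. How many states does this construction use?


Divisibility by 5 is tracked via the remainder mod 5: 0, 1, ..., 4
The construction assigns one state to each remainder
Number of remainders = 5

5


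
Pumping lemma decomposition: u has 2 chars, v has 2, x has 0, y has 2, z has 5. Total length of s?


|s| = |u| + |v| + |x| + |y| + |z|
= 2 + 2 + 0 + 2 + 5
= 4 + 0 + 7
= 4 + 7
= 11

11


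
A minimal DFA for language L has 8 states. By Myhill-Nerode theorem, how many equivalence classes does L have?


Myhill-Nerode theorem:
Number of equivalence classes = number of states in minimal DFA
Minimal DFA states = 8
Therefore equivalence classes = 8

8


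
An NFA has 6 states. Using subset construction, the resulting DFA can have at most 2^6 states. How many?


NFA has 6 states
Subset construction: each DFA state = subset of NFA states
Maximum subsets = 2^6
2^6 = 64

64


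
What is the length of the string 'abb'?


String: 'abb'
Counting characters:
  'a' appears 1 time(s)
  'b' appears 2 time(s)
Total length = 1 + 2 = 3

3


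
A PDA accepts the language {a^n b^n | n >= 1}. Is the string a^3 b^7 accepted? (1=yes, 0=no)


Language requires equal numbers of a's and b's
PDA pushes for each 'a', pops for each 'b'
Number of a's = 3
Number of b's = 7
3 != 7 -> Reject

0


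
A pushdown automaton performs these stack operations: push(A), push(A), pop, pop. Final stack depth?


Tracing stack operations:
  push(A) -> stack = [A], depth=1
  push(A) -> stack = [A,A], depth=2
  pop -> removed A, stack = [A], depth=1
  pop -> removed A, stack = [], depth=0
Final depth = 0

0


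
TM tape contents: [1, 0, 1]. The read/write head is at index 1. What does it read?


Tape: [1, 0, 1]
Positions: 0 1 2
Values:    1 0 1
Head at position 1
tape[1] = 0

0


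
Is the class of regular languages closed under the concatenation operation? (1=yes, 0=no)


Regular languages are closed under:
- Union (DFA product construction)
- Intersection (DFA product construction)
- Complement (swap accept/reject states)
- Concatenation (NFA construction)
- Kleene star (NFA construction)
concatenation is in this list
Therefore: closed

1


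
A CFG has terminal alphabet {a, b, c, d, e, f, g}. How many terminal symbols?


Terminal symbols: a, b, c, d, e, f, g
Counting each: a (#1), b (#2), c (#3), d (#4), e (#5), f (#6), g (#7)
Total = 7

7


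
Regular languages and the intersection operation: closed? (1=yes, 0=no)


Regular languages are closed under all standard operations:
- Union: Yes (product construction)
- Intersection: Yes (product construction)
- Complement: Yes (swap accept/reject)
- Concatenation: Yes (NFA construction)
Operation: intersection -> Closed

1


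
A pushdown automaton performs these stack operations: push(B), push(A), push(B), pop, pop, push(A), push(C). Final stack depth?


Tracing stack operations:
  push(B) -> stack = [B], depth=1
  push(A) -> stack = [B,A], depth=2
  push(B) -> stack = [B,A,B], depth=3
  pop -> removed B, stack = [B,A], depth=2
  pop -> removed A, stack = [B], depth=1
  push(A) -> stack = [B,A], depth=2
  push(C) -> stack = [B,A,C], depth=3
Final depth = 3

3


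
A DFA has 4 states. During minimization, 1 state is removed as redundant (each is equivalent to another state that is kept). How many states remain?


Original DFA: 4 states
Redundant states removed: 1
Minimized states = original - removed
= 4 - 1
= 3

3


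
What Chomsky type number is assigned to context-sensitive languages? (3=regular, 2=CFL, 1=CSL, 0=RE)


Chomsky hierarchy levels:
  Type 3: Regular (DFA/NFA/regex)
  Type 2: Context-free (PDA)
  Type 1: Context-sensitive
  Type 0: Recursively enumerable (TM)
'context-sensitive' corresponds to Type 1

1


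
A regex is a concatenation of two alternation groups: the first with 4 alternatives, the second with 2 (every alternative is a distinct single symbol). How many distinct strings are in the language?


First group: 4 alternatives
Second group: 2 alternatives
Concatenation: each choice from group 1 pairs with each from group 2
Total = 4 x 2 = 8

8


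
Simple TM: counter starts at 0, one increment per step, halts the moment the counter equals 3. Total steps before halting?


Counter starts at 0. Counting sequence:
  Step 1: counter = 1
  Step 2: counter = 2
  Step 3: counter = 3
Counter reached 3 -> halt
Total steps = 3

3


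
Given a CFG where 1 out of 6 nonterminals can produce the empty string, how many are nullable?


Nonterminals: {S, A, B, C, D, E}
A nonterminal is nullable if it can derive epsilon
Counting nullable nonterminals: 1
Total nullable = 1

1


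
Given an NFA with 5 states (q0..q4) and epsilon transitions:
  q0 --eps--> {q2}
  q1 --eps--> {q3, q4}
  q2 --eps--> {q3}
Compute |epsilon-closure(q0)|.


Starting from q0
Initialize closure = {q0}
Follow epsilon from q0 -> add q2
Follow epsilon from q2 -> add q3
Final closure: {q0, q2, q3}
Size = 3

3


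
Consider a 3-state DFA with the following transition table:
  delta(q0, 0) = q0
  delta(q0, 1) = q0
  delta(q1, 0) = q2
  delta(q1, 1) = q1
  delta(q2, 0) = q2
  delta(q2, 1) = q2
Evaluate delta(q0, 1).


Looking up transition function:
delta(q0, 1) in the table
Row: q0, Column: 1
Result: q0

q0


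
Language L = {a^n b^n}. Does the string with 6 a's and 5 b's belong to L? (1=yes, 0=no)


Language requires equal numbers of a's and b's
PDA pushes for each 'a', pops for each 'b'
Number of a's = 6
Number of b's = 5
6 != 5 -> Reject

0


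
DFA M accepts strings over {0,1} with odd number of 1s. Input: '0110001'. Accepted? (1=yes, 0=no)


DFA has 2 states: q_even (start, accept=no) and q_odd
Processing string '0110001' character by character:
  Position 0: read '0', 1-count=0 -> q_even (no change)
  Position 1: read '1', 1-count=1 -> q_odd
  Position 2: read '1', 1-count=2 -> q_even
  Position 3: read '0', 1-count=2 -> q_even (no change)
  Position 4: read '0', 1-count=2 -> q_even (no change)
  Position 5: read '0', 1-count=2 -> q_even (no change)
  Position 6: read '1', 1-count=3 -> q_odd
Final state: q_odd, total 1s = 3 (odd); the DFA requires an odd count -> accept

1


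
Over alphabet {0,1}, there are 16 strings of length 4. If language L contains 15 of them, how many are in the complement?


Alphabet: {0,1}
String length: 4
Total strings of length 4 = 2^4 = 16
Strings in L = 15
Complement = total - |L|
= 16 - 15
= 1

1


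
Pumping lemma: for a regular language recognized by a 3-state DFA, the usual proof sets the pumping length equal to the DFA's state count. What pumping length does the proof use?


Pumping lemma for regular languages (standard proof):
Take p = |Q|, the number of DFA states.
Any string of length >= |Q| passes through |Q|+1 states while reading its first |Q| symbols,
so by pigeonhole some state repeats, giving the loop that can be pumped.
Here |Q| = 3
Therefore the proof uses p = 3

3


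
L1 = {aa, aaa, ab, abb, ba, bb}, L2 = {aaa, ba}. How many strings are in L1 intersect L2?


L1 = {aa, aaa, ab, abb, ba, bb}
L2 = {aaa, ba}
Checking each string in L1 against L2:
  'aa': in L2? No
  'aaa': in L2? Yes
  'ab': in L2? No
  'abb': in L2? No
  'ba': in L2? Yes
  'bb': in L2? No
Intersection = {aaa, ba}
|L1 ∩ L2| = 2

2


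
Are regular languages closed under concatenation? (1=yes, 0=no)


Regular languages are closed under:
- Union (DFA product construction)
- Intersection (DFA product construction)
- Complement (swap accept/reject states)
- Concatenation (NFA construction)
- Kleene star (NFA construction)
concatenation is in this list
Therefore: closed

1


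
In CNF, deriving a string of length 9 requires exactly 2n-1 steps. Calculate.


Chomsky Normal Form derivation:
String length n = 9
Each step either:
  - Splits a nonterminal into two (n-1 such steps)
  - Converts a nonterminal to terminal (n such steps)
Total = (n-1) + n = 2n - 1
= 2(9) - 1
= 18 - 1
= 17

17


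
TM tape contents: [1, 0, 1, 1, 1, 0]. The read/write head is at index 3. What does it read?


Tape: [1, 0, 1, 1, 1, 0]
Positions: 0 1 2 3 4 5
Values:    1 0 1 1 1 0
Head at position 3
tape[3] = 1

1


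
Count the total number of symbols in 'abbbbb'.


String: 'abbbbb'
Counting characters:
  'a' appears 1 time(s)
  'b' appears 5 time(s)
Total length = 1 + 5 = 6

6


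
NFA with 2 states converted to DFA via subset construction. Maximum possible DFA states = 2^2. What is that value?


NFA has 2 states
Subset construction: each DFA state = subset of NFA states
Maximum subsets = 2^2
2^2 = 4

4


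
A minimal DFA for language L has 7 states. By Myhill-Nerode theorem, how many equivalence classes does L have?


Myhill-Nerode theorem:
Number of equivalence classes = number of states in minimal DFA
Minimal DFA states = 7
Therefore equivalence classes = 7

7


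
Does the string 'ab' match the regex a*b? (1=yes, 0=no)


Pattern: a*b
String: 'ab'
Pattern requires: zero or more 'a's followed by exactly one 'b'
Found 1 leading 'a's
Remaining: 'b'
Remaining is exactly 'b' -> match
Result: 1

1


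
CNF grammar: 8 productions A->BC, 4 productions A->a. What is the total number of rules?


CNF allows two rule forms:
  A -> BC (binary): 8 rules
  A -> a (terminal): 4 rules
Total = 8 + 4 = 12

12


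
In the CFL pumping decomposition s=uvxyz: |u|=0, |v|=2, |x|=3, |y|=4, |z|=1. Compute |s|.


|s| = |u| + |v| + |x| + |y| + |z|
= 0 + 2 + 3 + 4 + 1
= 2 + 3 + 5
= 5 + 5
= 10

10


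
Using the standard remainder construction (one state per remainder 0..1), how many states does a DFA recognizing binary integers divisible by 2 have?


Divisibility by 2 is tracked via the remainder mod 2: 0, 1, ..., 1
The construction assigns one state to each remainder
Number of remainders = 2

2


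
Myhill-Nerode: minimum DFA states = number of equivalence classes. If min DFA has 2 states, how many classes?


Myhill-Nerode theorem:
Number of equivalence classes = number of states in minimal DFA
Minimal DFA states = 2
Therefore equivalence classes = 2

2


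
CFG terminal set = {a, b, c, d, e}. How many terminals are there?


Terminal symbols: a, b, c, d, e
Counting each: a (#1), b (#2), c (#3), d (#4), e (#5)
Total = 5

5


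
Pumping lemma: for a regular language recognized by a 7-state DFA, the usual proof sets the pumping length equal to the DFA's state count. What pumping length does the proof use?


Pumping lemma for regular languages (standard proof):
Take p = |Q|, the number of DFA states.
Any string of length >= |Q| passes through |Q|+1 states while reading its first |Q| symbols,
so by pigeonhole some state repeats, giving the loop that can be pumped.
Here |Q| = 7
Therefore the proof uses p = 7

7


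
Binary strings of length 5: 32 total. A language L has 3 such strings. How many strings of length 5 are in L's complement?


Alphabet: {0,1}
String length: 5
Total strings of length 5 = 2^5 = 32
Strings in L = 3
Complement = total - |L|
= 32 - 3
= 29

29


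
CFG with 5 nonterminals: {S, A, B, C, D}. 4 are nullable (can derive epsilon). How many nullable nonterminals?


Nonterminals: {S, A, B, C, D}
A nonterminal is nullable if it can derive epsilon
Counting nullable nonterminals: 4
Total nullable = 4

4


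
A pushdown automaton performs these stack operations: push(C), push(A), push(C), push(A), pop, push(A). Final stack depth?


Tracing stack operations:
  push(C) -> stack = [C], depth=1
  push(A) -> stack = [C,A], depth=2
  push(C) -> stack = [C,A,C], depth=3
  push(A) -> stack = [C,A,C,A], depth=4
  pop -> removed A, stack = [C,A,C], depth=3
  push(A) -> stack = [C,A,C,A], depth=4
Final depth = 4

4


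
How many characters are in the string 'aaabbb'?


String: 'aaabbb'
Counting characters:
  'a' appears 3 time(s)
  'b' appears 3 time(s)
Total length = 3 + 3 = 6

6


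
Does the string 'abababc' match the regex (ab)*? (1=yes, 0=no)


Pattern: (ab)*
String: 'abababc'
Pattern requires: zero or more repetitions of 'ab'
Length 7 is odd -> cannot be (ab)* -> no match
Result: 0

0


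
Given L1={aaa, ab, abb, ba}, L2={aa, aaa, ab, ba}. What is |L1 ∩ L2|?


L1 = {aaa, ab, abb, ba}
L2 = {aa, aaa, ab, ba}
Checking each string in L1 against L2:
  'aaa': in L2? Yes
  'ab': in L2? Yes
  'abb': in L2? No
  'ba': in L2? Yes
Intersection = {aaa, ab, ba}
|L1 ∩ L2| = 3

3


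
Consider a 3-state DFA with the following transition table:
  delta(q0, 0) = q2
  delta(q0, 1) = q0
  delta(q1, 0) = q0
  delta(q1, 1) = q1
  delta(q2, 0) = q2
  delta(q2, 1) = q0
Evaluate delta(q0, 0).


Looking up transition function:
delta(q0, 0) in the table
Row: q0, Column: 0
Result: q2

q2


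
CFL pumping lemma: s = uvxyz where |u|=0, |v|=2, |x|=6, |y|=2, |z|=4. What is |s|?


|s| = |u| + |v| + |x| + |y| + |z|
= 0 + 2 + 6 + 2 + 4
= 2 + 6 + 6
= 8 + 6
= 14

14


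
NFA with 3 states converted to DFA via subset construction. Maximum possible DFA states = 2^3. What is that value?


NFA has 3 states
Subset construction: each DFA state = subset of NFA states
Maximum subsets = 2^3
2^3 = 8

8


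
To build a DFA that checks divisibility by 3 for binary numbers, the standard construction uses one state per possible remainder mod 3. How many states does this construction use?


Divisibility by 3 is tracked via the remainder mod 3: 0, 1, ..., 2
The construction assigns one state to each remainder
Number of remainders = 3

3


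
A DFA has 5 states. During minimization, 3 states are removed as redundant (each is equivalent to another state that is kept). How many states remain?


Original DFA: 5 states
Redundant states removed: 3
Minimized states = original - removed
= 5 - 3
= 2

2


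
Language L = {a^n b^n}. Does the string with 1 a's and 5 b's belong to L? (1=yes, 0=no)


Language requires equal numbers of a's and b's
PDA pushes for each 'a', pops for each 'b'
Number of a's = 1
Number of b's = 5
1 != 5 -> Reject

0


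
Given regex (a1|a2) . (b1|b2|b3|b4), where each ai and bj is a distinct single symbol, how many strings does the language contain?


First group: 2 alternatives
Second group: 4 alternatives
Concatenation: each choice from group 1 pairs with each from group 2
Total = 2 x 4 = 8

8


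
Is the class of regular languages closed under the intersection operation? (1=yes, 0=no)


Regular languages are closed under:
- Union (DFA product construction)
- Intersection (DFA product construction)
- Complement (swap accept/reject states)
- Concatenation (NFA construction)
- Kleene star (NFA construction)
intersection is in this list
Therefore: closed

1


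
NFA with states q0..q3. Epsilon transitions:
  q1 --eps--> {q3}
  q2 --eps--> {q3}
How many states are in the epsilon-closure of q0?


Starting from q0
Initialize closure = {q0}
q0 has no outgoing epsilon transitions -> nothing to add
Final closure: {q0}
Size = 1

1


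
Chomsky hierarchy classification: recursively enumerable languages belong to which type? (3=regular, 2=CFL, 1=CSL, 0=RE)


Chomsky hierarchy levels:
  Type 3: Regular (DFA/NFA/regex)
  Type 2: Context-free (PDA)
  Type 1: Context-sensitive
  Type 0: Recursively enumerable (TM)
'recursively enumerable' corresponds to Type 0

0


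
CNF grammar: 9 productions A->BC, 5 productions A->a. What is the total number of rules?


CNF allows two rule forms:
  A -> BC (binary): 9 rules
  A -> a (terminal): 5 rules
Total = 9 + 5 = 14

14


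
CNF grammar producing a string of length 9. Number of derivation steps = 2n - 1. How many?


Chomsky Normal Form derivation:
String length n = 9
Each step either:
  - Splits a nonterminal into two (n-1 such steps)
  - Converts a nonterminal to terminal (n such steps)
Total = (n-1) + n = 2n - 1
= 2(9) - 1
= 18 - 1
= 17

17


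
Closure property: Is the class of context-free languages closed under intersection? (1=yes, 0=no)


CFL closure properties:
  Closed under: union, concatenation, Kleene star
  NOT closed under: intersection, complement
Operation 'intersection' is in not-closed list -> No (not closed)

0


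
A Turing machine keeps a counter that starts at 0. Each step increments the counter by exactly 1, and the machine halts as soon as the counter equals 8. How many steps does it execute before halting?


Counter starts at 0. Counting sequence:
  Step 1: counter = 1
  Step 2: counter = 2
  Step 3: counter = 3
  Step 4: counter = 4
  Step 5: counter = 5
  Step 6: counter = 6
  Step 7: counter = 7
  Step 8: counter = 8
Counter reached 8 -> halt
Total steps = 8

8


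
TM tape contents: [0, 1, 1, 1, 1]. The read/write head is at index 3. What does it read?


Tape: [0, 1, 1, 1, 1]
Positions: 0 1 2 3 4
Values:    0 1 1 1 1
Head at position 3
tape[3] = 1

1


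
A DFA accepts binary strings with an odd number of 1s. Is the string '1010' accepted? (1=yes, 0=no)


DFA has 2 states: q_even (start, accept=no) and q_odd
Processing string '1010' character by character:
  Position 0: read '1', 1-count=1 -> q_odd
  Position 1: read '0', 1-count=1 -> q_odd (no change)
  Position 2: read '1', 1-count=2 -> q_even
  Position 3: read '0', 1-count=2 -> q_even (no change)
Final state: q_even, total 1s = 2 (even); the DFA requires an odd count -> reject

0


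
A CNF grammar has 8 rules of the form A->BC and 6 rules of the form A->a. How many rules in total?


CNF allows two rule forms:
  A -> BC (binary): 8 rules
  A -> a (terminal): 6 rules
Total = 8 + 6 = 14

14


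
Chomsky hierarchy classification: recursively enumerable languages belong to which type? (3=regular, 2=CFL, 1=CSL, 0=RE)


Chomsky hierarchy levels:
  Type 3: Regular (DFA/NFA/regex)
  Type 2: Context-free (PDA)
  Type 1: Context-sensitive
  Type 0: Recursively enumerable (TM)
'recursively enumerable' corresponds to Type 0

0


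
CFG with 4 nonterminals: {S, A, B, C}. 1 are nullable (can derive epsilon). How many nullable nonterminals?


Nonterminals: {S, A, B, C}
A nonterminal is nullable if it can derive epsilon
Counting nullable nonterminals: 1
Total nullable = 1

1


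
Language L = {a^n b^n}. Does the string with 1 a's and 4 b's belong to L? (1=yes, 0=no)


Language requires equal numbers of a's and b's
PDA pushes for each 'a', pops for each 'b'
Number of a's = 1
Number of b's = 4
1 != 4 -> Reject

0
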